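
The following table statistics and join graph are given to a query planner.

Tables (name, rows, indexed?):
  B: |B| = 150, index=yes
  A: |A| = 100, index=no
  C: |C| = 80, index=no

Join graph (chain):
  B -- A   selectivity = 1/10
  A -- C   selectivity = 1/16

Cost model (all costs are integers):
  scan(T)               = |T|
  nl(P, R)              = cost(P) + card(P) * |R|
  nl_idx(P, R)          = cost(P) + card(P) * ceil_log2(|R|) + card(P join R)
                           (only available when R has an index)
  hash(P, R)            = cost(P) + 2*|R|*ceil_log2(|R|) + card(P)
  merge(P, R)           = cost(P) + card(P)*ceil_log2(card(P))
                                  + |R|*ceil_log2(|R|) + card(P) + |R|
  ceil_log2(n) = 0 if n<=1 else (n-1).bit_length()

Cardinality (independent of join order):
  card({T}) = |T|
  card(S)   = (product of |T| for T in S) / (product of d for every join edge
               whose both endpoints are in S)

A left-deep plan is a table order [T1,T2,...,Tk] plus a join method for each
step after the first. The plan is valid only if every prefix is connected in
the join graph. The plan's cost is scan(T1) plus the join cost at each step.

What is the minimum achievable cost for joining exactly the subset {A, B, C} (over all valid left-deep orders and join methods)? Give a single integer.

4220

Selinger DP over subsets of {A,B,C}:
  {B}: scan cost=150, card=150
  {A}: scan cost=100, card=100
  {C}: scan cost=80, card=80
  {AB}: card=1500; try (A,hash)→1700, (B,merge)→2250, (A,merge)→2300, (B,nl_idx)→2400, (B,hash)→2600, (B,nl)→15100 …(+1); best=1700 via (A,hash)
  {AC}: card=500; try (C,hash)→1320, (A,merge)→1520, (C,merge)→1540, (A,hash)→1560, (A,nl)→8080, (C,nl)→8100; best=1320 via (C,hash)
  {ABC}: card=7500; try (B,hash)→4220, (C,hash)→4320, (B,merge)→7670, (B,nl_idx)→12820, (C,merge)→20340, (B,nl)→76320 …(+1); best=4220 via (B,hash)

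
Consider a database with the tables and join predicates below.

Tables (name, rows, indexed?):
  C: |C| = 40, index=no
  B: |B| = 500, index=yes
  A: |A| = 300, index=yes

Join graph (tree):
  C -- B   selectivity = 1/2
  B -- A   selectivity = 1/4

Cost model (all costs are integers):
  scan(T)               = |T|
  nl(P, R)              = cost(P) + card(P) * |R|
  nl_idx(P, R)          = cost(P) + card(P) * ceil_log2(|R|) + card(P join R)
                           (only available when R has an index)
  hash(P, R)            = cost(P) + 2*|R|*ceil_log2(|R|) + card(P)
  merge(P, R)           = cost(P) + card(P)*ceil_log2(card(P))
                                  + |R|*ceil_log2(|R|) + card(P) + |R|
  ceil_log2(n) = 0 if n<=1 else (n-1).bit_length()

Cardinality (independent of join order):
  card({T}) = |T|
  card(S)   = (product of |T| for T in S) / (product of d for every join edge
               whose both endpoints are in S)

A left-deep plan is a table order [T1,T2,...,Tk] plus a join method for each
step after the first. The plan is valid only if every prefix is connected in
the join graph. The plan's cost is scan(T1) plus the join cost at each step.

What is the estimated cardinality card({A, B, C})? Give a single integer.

750000

Tables in S: A(300), B(500), C(40)
Edges inside S: C-B(d=2), B-A(d=4)
numerator = 300 * 500 * 40 = 6000000
denominator = 2 * 4 = 8
card(S) = 6000000 / 8 = 750000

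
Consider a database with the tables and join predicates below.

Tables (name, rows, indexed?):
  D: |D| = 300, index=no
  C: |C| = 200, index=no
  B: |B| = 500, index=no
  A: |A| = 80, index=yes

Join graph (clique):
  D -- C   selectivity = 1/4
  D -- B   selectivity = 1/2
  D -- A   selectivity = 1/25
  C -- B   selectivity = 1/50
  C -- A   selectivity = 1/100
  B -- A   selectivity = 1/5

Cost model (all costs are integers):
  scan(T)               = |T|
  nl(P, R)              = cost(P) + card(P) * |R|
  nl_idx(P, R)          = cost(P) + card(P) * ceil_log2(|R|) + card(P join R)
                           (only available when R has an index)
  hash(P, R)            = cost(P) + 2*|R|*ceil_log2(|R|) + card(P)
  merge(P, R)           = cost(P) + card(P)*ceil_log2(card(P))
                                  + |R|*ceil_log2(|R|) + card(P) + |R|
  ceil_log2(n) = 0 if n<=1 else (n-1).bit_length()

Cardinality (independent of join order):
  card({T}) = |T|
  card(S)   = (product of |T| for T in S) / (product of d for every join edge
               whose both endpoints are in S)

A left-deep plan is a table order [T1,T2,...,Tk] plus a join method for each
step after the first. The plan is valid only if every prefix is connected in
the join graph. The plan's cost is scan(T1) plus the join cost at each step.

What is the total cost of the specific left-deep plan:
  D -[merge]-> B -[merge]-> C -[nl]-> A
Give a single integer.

7360100

step 1: scan D: cost=300, card=300
step 2: join B via merge
    card(P join B) = 300*500/(2) = 75000
    cost = 300 + 300*9 + 500*9 + 300 + 500 = 8300
step 3: join C via merge
    card(P join C) = 75000*200/(4*50) = 75000
    cost = 8300 + 75000*17 + 200*8 + 75000 + 200 = 1360100
step 4: join A via nl
    card(P join A) = 75000*80/(25*100*5) = 480
    cost = 1360100 + 75000*80 = 7360100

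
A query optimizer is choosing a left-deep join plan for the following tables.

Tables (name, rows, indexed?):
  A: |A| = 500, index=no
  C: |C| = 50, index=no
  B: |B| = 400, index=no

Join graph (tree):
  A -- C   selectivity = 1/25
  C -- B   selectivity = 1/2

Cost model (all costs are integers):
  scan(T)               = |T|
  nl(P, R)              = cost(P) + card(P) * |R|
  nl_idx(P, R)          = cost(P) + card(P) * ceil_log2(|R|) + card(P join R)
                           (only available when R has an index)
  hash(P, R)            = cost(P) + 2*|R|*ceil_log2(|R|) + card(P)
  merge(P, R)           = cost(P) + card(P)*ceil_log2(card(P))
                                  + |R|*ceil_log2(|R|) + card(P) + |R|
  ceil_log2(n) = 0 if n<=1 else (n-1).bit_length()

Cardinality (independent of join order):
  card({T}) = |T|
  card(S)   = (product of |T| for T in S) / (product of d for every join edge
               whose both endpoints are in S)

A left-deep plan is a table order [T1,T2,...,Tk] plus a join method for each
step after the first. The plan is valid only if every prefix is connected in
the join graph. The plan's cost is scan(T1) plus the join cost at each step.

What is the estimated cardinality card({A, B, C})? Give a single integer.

200000

Tables in S: A(500), B(400), C(50)
Edges inside S: A-C(d=25), C-B(d=2)
numerator = 500 * 400 * 50 = 10000000
denominator = 25 * 2 = 50
card(S) = 10000000 / 50 = 200000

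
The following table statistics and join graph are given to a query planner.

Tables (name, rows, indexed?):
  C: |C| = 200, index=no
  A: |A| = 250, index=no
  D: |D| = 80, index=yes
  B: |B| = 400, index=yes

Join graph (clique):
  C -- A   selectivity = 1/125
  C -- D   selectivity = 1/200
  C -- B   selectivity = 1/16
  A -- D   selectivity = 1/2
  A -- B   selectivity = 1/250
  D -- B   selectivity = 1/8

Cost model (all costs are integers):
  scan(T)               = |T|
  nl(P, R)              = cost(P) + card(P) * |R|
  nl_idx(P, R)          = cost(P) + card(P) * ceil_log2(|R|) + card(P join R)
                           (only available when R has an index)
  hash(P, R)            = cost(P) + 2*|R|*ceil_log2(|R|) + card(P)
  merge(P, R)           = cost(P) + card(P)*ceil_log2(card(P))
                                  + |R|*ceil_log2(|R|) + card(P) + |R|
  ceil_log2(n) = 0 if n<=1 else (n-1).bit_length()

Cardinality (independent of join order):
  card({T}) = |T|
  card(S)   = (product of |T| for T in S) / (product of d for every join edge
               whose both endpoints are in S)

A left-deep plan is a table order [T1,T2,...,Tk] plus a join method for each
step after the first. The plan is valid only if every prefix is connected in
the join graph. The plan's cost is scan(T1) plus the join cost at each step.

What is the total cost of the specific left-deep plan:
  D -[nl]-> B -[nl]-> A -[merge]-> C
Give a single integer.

1057880

step 1: scan D: cost=80, card=80
step 2: join B via nl
    card(P join B) = 80*400/(8) = 4000
    cost = 80 + 80*400 = 32080
step 3: join A via nl
    card(P join A) = 4000*250/(2*250) = 2000
    cost = 32080 + 4000*250 = 1032080
step 4: join C via merge
    card(P join C) = 2000*200/(125*200*16) = 1
    cost = 1032080 + 2000*11 + 200*8 + 2000 + 200 = 1057880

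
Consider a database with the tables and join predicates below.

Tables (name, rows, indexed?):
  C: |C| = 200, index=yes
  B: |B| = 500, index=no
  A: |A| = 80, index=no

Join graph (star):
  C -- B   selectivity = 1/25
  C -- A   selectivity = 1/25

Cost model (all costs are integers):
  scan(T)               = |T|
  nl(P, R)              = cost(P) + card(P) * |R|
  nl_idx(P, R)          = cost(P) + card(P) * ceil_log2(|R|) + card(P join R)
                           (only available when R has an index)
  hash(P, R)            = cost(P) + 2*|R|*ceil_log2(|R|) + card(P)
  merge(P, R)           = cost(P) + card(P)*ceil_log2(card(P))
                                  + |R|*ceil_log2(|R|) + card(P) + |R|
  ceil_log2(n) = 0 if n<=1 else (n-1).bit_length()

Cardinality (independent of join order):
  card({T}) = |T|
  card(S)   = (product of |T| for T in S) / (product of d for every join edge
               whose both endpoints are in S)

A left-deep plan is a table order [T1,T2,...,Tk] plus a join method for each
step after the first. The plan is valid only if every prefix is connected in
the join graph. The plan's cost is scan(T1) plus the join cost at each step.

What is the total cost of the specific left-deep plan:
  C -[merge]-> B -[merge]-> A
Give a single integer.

step 1: scan C: cost=200, card=200
step 2: join B via merge
    card(P join B) = 200*500/(25) = 4000
    cost = 200 + 200*8 + 500*9 + 200 + 500 = 7000
step 3: join A via merge
    card(P join A) = 4000*80/(25) = 12800
    cost = 7000 + 4000*12 + 80*7 + 4000 + 80 = 59640

59640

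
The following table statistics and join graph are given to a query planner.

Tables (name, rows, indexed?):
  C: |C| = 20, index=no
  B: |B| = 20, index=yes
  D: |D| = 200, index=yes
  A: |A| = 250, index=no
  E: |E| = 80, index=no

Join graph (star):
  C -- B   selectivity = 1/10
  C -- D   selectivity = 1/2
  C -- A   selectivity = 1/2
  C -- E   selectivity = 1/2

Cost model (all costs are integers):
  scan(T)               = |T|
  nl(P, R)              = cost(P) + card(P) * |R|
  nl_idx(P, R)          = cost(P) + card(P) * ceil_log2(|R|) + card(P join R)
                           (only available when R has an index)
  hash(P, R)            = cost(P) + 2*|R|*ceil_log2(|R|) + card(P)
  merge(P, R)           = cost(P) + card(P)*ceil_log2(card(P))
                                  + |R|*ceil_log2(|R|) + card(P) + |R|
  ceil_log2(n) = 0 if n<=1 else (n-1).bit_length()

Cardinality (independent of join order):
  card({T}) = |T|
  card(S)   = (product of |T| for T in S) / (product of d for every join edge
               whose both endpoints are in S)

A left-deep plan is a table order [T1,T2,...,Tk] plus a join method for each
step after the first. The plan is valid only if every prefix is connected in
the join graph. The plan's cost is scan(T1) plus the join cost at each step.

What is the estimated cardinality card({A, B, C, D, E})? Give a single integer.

20000000

Tables in S: A(250), B(20), C(20), D(200), E(80)
Edges inside S: C-B(d=10), C-D(d=2), C-A(d=2), C-E(d=2)
numerator = 250 * 20 * 20 * 200 * 80 = 1600000000
denominator = 10 * 2 * 2 * 2 = 80
card(S) = 1600000000 / 80 = 20000000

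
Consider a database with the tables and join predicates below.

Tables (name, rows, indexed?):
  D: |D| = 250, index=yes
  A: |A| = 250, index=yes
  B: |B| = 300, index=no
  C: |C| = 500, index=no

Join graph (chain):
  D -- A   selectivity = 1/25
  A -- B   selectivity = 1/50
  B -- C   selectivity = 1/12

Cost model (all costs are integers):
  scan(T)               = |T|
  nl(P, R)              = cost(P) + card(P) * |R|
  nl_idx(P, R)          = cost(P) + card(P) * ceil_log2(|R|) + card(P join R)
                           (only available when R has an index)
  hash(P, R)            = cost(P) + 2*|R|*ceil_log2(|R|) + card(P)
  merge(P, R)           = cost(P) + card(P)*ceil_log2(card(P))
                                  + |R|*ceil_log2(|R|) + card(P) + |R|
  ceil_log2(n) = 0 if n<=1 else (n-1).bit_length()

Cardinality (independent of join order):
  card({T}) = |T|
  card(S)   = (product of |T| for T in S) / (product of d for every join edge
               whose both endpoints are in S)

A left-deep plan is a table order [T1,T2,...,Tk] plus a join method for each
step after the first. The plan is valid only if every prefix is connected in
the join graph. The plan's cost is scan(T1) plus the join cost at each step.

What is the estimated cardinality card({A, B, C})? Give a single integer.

62500

Tables in S: A(250), B(300), C(500)
Edges inside S: A-B(d=50), B-C(d=12)
numerator = 250 * 300 * 500 = 37500000
denominator = 50 * 12 = 600
card(S) = 37500000 / 600 = 62500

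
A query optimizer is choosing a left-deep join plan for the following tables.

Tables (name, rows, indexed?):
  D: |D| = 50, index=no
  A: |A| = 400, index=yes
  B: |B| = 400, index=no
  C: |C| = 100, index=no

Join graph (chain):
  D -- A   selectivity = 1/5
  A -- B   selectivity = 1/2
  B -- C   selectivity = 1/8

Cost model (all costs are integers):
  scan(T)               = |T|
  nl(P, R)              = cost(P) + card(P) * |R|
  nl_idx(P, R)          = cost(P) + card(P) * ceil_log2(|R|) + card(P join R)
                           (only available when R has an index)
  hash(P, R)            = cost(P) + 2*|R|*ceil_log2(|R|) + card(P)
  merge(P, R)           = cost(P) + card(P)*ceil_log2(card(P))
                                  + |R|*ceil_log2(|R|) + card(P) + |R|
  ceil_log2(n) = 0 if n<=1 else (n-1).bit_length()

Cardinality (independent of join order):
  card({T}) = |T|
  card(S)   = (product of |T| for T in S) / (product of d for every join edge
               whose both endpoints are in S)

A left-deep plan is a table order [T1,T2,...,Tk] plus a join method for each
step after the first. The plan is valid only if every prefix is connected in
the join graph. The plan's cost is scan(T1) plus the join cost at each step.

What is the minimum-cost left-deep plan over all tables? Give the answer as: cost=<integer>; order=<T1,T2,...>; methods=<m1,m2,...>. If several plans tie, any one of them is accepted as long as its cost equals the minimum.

Selinger DP (subsets sized 1..n):
  {D}: scan cost=50, card=50
  {A}: scan cost=400, card=400
  {B}: scan cost=400, card=400
  {C}: scan cost=100, card=100
  {AD}: card=4000; try (D,hash)→1400, (A,merge)→4400, (A,nl_idx)→4500, (D,merge)→4750, (A,hash)→7300, (A,nl)→20050 …(+1); best=1400 via (D,hash)
  {AB}: card=80000; try (B,hash)→8000, (A,hash)→8000, (B,merge)→8400, (A,merge)→8400, (A,nl_idx)→84000, (B,nl)→160400 …(+1); best=8000 via (B,hash)
  {BC}: card=5000; try (C,hash)→2200, (B,merge)→4900, (C,merge)→5200, (B,hash)→7400, (B,nl)→40100, (C,nl)→40400; best=2200 via (C,hash)
  {ABD}: card=800000; try (B,hash)→12600, (B,merge)→57400, (D,hash)→88600, (D,merge)→1448350, (B,nl)→1601400, (D,nl)→4008000; best=12600 via (B,hash)
  {ABC}: card=1000000; try (A,hash)→14400, (A,merge)→76200, (C,hash)→89400, (A,nl_idx)→1047200, (C,merge)→1448800, (A,nl)→2002200 …(+1); best=14400 via (A,hash)
  {ABCD}: card=10000000; try (C,hash)→814000, (D,hash)→1015000, (C,merge)→16813400, (D,merge)→21014750, (D,nl)→50014400, (C,nl)→80012600; best=814000 via (C,hash)

cost=814000; order=A,D,B,C; methods=hash,hash,hash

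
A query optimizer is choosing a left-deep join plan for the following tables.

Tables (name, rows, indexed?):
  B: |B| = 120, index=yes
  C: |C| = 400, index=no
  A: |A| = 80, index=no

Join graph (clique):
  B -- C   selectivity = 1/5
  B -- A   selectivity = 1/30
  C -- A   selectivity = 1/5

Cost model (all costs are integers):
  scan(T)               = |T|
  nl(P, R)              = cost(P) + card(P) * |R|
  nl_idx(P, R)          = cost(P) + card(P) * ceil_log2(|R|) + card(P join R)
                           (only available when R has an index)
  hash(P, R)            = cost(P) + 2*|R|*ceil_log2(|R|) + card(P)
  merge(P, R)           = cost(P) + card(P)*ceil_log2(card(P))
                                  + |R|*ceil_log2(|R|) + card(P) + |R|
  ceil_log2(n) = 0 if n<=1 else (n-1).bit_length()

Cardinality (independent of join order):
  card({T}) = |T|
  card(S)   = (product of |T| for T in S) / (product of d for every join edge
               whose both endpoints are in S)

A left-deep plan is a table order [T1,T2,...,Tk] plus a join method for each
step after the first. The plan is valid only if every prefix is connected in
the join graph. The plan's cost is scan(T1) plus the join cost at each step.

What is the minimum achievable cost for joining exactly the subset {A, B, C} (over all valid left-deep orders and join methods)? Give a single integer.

8160

Selinger DP over subsets of {A,B,C}:
  {B}: scan cost=120, card=120
  {C}: scan cost=400, card=400
  {A}: scan cost=80, card=80
  {BC}: card=9600; try (B,hash)→2480, (C,merge)→5080, (B,merge)→5360, (C,hash)→7440, (B,nl_idx)→12800, (C,nl)→48120 …(+1); best=2480 via (B,hash)
  {AB}: card=320; try (B,nl_idx)→960, (A,hash)→1360, (B,merge)→1680, (A,merge)→1720, (B,hash)→1840, (B,nl)→9680 …(+1); best=960 via (B,nl_idx)
  {AC}: card=6400; try (A,hash)→1920, (C,merge)→4720, (A,merge)→5040, (C,hash)→7360, (C,nl)→32080, (A,nl)→32400; best=1920 via (A,hash)
  {ABC}: card=5120; try (C,merge)→8160, (C,hash)→8480, (B,hash)→10000, (A,hash)→13200, (B,nl_idx)→51840, (B,merge)→92480 …(+4); best=8160 via (C,merge)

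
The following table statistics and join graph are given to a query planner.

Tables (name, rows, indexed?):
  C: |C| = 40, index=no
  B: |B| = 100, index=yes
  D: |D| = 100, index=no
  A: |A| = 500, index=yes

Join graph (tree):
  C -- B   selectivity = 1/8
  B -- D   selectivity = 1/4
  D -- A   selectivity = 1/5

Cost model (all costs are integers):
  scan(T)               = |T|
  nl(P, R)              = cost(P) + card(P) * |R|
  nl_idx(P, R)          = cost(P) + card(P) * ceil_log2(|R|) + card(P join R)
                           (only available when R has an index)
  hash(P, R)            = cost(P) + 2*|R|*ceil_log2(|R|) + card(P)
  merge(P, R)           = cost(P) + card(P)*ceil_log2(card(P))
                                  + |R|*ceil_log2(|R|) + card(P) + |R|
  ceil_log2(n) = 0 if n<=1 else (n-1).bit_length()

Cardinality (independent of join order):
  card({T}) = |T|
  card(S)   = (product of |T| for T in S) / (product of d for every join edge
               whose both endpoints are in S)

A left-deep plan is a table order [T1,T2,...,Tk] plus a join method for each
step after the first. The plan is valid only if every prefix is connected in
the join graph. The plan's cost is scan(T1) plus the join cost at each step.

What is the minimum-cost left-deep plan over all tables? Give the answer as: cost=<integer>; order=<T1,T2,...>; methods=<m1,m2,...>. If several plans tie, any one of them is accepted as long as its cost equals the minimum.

cost=24080; order=B,C,D,A; methods=hash,hash,hash

Selinger DP (subsets sized 1..n):
  {C}: scan cost=40, card=40
  {B}: scan cost=100, card=100
  {D}: scan cost=100, card=100
  {A}: scan cost=500, card=500
  {BC}: card=500; try (C,hash)→680, (B,nl_idx)→820, (B,merge)→1120, (C,merge)→1180, (B,hash)→1480, (B,nl)→4040 …(+1); best=680 via (C,hash)
  {BD}: card=2500; try (D,hash)→1600, (B,hash)→1600, (D,merge)→1700, (B,merge)→1700, (B,nl_idx)→3300, (D,nl)→10100 …(+1); best=1600 via (D,hash)
  {AD}: card=10000; try (D,hash)→2400, (A,merge)→5900, (D,merge)→6300, (A,hash)→9200, (A,nl_idx)→11000, (A,nl)→50100 …(+1); best=2400 via (D,hash)
  {BCD}: card=12500; try (D,hash)→2580, (C,hash)→4580, (D,merge)→6480, (C,merge)→34380, (D,nl)→50680, (C,nl)→101600; best=2580 via (D,hash)
  {ABD}: card=250000; try (A,hash)→13100, (B,hash)→13800, (A,merge)→39100, (B,merge)→153200, (A,nl_idx)→274100, (B,nl_idx)→322400 …(+2); best=13100 via (A,hash)
  {ABCD}: card=1250000; try (A,hash)→24080, (A,merge)→195080, (C,hash)→263580, (A,nl_idx)→1365080, (C,merge)→4763380, (A,nl)→6252580 …(+1); best=24080 via (A,hash)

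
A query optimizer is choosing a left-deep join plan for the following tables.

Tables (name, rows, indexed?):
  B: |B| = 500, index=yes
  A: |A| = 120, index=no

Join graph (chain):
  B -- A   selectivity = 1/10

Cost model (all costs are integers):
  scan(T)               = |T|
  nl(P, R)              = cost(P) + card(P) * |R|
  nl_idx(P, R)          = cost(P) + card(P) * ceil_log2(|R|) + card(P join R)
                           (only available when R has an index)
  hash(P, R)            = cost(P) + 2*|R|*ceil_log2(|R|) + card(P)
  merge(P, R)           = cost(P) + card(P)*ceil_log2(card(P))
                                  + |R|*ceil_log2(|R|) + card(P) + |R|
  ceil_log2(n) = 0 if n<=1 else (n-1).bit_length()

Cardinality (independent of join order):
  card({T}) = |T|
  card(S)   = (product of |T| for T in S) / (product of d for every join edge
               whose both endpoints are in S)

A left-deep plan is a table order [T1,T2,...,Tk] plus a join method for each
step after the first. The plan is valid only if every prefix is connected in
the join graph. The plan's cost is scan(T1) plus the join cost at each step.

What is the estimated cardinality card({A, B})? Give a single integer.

6000

Tables in S: A(120), B(500)
Edges inside S: B-A(d=10)
numerator = 120 * 500 = 60000
denominator = 10 = 10
card(S) = 60000 / 10 = 6000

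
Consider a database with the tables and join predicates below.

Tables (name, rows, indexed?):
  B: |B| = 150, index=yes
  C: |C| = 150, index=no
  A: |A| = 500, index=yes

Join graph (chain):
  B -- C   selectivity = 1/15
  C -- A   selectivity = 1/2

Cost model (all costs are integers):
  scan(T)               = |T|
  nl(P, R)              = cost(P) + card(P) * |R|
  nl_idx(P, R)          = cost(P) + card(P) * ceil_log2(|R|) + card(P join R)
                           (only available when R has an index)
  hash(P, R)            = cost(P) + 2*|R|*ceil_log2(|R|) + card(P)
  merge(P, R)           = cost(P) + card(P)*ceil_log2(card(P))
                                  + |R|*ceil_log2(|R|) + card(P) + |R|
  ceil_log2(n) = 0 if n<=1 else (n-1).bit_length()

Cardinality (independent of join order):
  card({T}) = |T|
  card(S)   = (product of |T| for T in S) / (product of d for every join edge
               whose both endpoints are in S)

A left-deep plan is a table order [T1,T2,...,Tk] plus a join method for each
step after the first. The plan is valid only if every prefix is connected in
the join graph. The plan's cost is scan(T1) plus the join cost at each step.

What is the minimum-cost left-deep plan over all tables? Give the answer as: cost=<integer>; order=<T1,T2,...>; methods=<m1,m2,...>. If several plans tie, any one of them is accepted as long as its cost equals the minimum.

Selinger DP (subsets sized 1..n):
  {B}: scan cost=150, card=150
  {C}: scan cost=150, card=150
  {A}: scan cost=500, card=500
  {BC}: card=1500; try (C,hash)→2700, (B,hash)→2700, (C,merge)→2850, (B,merge)→2850, (B,nl_idx)→2850, (C,nl)→22650 …(+1); best=2700 via (C,hash)
  {AC}: card=37500; try (C,hash)→3400, (A,merge)→6500, (C,merge)→6850, (A,hash)→9300, (A,nl_idx)→39000, (A,nl)→75150 …(+1); best=3400 via (C,hash)
  {ABC}: card=375000; try (A,hash)→13200, (A,merge)→25700, (B,hash)→43300, (A,nl_idx)→391200, (B,merge)→642250, (B,nl_idx)→678400 …(+2); best=13200 via (A,hash)

cost=13200; order=B,C,A; methods=hash,hash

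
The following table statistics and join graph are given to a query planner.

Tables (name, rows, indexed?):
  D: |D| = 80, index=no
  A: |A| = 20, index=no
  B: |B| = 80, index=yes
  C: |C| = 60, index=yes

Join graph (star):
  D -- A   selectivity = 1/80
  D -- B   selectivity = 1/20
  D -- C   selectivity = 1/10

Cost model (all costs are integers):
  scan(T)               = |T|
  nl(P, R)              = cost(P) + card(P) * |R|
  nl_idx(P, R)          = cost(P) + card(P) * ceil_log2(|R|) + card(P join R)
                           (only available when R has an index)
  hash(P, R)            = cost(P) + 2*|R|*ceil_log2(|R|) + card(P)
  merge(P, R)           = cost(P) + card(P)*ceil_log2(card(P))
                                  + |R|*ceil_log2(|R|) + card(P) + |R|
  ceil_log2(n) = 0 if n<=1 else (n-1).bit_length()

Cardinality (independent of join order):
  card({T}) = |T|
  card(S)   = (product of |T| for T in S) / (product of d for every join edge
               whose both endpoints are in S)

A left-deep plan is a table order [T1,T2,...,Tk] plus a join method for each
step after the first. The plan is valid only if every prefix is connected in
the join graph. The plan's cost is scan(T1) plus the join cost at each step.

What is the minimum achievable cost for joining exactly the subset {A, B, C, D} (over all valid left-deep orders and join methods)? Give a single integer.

Selinger DP over subsets of {A,B,C,D}:
  {D}: scan cost=80, card=80
  {A}: scan cost=20, card=20
  {B}: scan cost=80, card=80
  {C}: scan cost=60, card=60
  {AD}: card=20; try (A,hash)→360, (D,merge)→780, (A,merge)→840, (D,hash)→1160, (D,nl)→1620, (A,nl)→1680; best=360 via (A,hash)
  {BD}: card=320; try (B,nl_idx)→960, (D,hash)→1280, (B,hash)→1280, (D,merge)→1360, (B,merge)→1360, (D,nl)→6480 …(+1); best=960 via (B,nl_idx)
  {CD}: card=480; try (C,hash)→880, (C,nl_idx)→1040, (D,merge)→1120, (C,merge)→1140, (D,hash)→1240, (D,nl)→4860 …(+1); best=880 via (C,hash)
  {ABD}: card=80; try (B,nl_idx)→580, (B,merge)→1120, (A,hash)→1480, (B,hash)→1500, (B,nl)→1960, (A,merge)→4280 …(+1); best=580 via (B,nl_idx)
  {ACD}: card=120; try (C,nl_idx)→600, (C,merge)→900, (C,hash)→1100, (C,nl)→1560, (A,hash)→1560, (A,merge)→5800 …(+1); best=600 via (C,nl_idx)
  {BCD}: card=1920; try (C,hash)→2000, (B,hash)→2480, (C,merge)→4580, (C,nl_idx)→4800, (B,nl_idx)→6160, (B,merge)→6320 …(+2); best=2000 via (C,hash)
  {ABCD}: card=480; try (C,hash)→1380, (C,nl_idx)→1540, (C,merge)→1640, (B,hash)→1840, (B,nl_idx)→1920, (B,merge)→2200 …(+5); best=1380 via (C,hash)

1380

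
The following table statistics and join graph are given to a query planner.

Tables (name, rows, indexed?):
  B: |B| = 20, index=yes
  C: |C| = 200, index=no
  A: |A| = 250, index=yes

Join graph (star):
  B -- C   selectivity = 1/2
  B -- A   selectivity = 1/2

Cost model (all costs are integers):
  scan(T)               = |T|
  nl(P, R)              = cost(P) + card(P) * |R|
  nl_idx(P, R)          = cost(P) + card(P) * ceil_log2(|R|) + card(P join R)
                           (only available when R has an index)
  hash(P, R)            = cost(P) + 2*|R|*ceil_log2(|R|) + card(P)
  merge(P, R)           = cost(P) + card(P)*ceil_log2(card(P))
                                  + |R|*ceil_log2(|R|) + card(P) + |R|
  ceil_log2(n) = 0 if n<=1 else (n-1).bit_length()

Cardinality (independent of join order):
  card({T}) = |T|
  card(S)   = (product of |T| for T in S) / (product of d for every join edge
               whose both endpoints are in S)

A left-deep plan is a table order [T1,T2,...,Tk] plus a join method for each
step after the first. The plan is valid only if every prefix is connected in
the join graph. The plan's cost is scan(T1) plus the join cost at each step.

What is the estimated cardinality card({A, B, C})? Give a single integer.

250000

Tables in S: A(250), B(20), C(200)
Edges inside S: B-C(d=2), B-A(d=2)
numerator = 250 * 20 * 200 = 1000000
denominator = 2 * 2 = 4
card(S) = 1000000 / 4 = 250000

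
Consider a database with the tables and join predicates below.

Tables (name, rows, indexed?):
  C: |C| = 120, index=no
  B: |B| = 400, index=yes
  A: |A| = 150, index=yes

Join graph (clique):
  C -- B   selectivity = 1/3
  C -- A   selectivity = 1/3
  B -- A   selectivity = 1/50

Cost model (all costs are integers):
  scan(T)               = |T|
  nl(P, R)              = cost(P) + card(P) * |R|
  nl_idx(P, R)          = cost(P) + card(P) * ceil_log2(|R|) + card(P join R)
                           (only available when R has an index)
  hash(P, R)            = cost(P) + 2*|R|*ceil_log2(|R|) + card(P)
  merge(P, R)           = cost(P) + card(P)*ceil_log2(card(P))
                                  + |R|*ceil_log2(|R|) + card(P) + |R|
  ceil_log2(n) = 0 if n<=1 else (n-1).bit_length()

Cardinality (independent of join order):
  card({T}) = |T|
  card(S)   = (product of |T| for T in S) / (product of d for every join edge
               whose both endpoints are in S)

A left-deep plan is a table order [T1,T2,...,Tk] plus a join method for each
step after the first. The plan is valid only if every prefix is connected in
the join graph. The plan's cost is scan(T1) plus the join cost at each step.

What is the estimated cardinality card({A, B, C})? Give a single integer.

16000

Tables in S: A(150), B(400), C(120)
Edges inside S: C-B(d=3), C-A(d=3), B-A(d=50)
numerator = 150 * 400 * 120 = 7200000
denominator = 3 * 3 * 50 = 450
card(S) = 7200000 / 450 = 16000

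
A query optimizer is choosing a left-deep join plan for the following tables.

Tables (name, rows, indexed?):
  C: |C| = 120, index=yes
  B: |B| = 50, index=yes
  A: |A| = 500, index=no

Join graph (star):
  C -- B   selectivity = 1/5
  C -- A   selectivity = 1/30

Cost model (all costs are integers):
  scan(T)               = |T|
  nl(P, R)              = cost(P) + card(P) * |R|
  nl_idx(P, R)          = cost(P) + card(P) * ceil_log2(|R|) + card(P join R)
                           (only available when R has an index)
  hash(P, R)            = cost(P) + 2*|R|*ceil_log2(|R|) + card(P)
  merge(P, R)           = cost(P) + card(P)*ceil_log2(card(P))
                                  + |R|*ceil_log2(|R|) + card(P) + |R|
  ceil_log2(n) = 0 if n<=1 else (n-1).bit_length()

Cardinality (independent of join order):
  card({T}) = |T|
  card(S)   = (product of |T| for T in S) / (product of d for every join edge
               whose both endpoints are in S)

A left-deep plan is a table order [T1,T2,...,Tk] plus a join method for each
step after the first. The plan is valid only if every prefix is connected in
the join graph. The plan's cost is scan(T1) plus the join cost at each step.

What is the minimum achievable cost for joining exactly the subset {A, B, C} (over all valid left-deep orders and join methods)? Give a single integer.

Selinger DP over subsets of {A,B,C}:
  {C}: scan cost=120, card=120
  {B}: scan cost=50, card=50
  {A}: scan cost=500, card=500
  {BC}: card=1200; try (B,hash)→840, (C,merge)→1360, (B,merge)→1430, (C,nl_idx)→1600, (C,hash)→1780, (B,nl_idx)→2040 …(+2); best=840 via (B,hash)
  {AC}: card=2000; try (C,hash)→2680, (C,nl_idx)→6000, (A,merge)→6080, (C,merge)→6460, (A,hash)→9240, (A,nl)→60120 …(+1); best=2680 via (C,hash)
  {ABC}: card=20000; try (B,hash)→5280, (A,hash)→11040, (A,merge)→20240, (B,merge)→27030, (B,nl_idx)→34680, (B,nl)→102680 …(+1); best=5280 via (B,hash)

5280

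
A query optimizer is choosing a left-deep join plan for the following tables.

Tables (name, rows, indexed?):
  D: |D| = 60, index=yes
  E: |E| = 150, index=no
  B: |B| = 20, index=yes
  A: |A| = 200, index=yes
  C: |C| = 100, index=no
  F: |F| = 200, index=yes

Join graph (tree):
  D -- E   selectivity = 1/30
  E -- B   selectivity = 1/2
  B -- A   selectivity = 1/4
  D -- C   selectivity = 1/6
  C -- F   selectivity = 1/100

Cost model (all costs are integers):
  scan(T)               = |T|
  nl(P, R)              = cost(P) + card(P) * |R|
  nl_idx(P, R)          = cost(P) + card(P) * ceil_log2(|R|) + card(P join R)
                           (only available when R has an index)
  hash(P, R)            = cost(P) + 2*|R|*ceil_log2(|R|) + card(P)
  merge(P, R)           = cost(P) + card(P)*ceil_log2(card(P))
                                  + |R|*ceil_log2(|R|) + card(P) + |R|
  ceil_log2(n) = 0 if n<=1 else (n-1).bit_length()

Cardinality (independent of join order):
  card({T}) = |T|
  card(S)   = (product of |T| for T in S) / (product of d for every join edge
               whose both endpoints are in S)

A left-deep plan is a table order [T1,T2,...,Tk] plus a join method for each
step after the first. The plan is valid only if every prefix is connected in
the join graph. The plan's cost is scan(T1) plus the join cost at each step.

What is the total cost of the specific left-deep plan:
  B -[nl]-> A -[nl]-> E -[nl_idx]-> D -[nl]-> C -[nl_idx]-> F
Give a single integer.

step 1: scan B: cost=20, card=20
step 2: join A via nl
    card(P join A) = 20*200/(4) = 1000
    cost = 20 + 20*200 = 4020
step 3: join E via nl
    card(P join E) = 1000*150/(2) = 75000
    cost = 4020 + 1000*150 = 154020
step 4: join D via nl_idx
    card(P join D) = 75000*60/(30) = 150000
    cost = 154020 + 75000*6 + 150000 = 754020
step 5: join C via nl
    card(P join C) = 150000*100/(6) = 2500000
    cost = 754020 + 150000*100 = 15754020
step 6: join F via nl_idx
    card(P join F) = 2500000*200/(100) = 5000000
    cost = 15754020 + 2500000*8 + 5000000 = 40754020

40754020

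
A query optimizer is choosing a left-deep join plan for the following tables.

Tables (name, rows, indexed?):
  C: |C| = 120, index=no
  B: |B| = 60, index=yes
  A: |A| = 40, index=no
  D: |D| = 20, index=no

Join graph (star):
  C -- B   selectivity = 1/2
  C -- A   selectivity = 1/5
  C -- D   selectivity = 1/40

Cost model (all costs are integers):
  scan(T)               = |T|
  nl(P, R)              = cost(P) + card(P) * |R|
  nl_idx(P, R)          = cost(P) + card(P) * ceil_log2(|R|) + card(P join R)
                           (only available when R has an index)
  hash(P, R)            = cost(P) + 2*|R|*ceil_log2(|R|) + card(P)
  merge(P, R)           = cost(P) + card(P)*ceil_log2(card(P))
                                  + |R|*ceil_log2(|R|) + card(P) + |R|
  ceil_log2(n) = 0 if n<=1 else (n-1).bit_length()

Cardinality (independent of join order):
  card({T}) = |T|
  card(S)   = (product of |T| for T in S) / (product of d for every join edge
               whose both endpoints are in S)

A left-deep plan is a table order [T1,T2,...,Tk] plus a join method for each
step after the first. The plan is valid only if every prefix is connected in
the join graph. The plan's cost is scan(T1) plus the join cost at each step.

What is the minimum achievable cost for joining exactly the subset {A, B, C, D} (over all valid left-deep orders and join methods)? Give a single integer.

Selinger DP over subsets of {A,B,C,D}:
  {C}: scan cost=120, card=120
  {B}: scan cost=60, card=60
  {A}: scan cost=40, card=40
  {D}: scan cost=20, card=20
  {BC}: card=3600; try (B,hash)→960, (C,merge)→1440, (B,merge)→1500, (C,hash)→1800, (B,nl_idx)→4440, (C,nl)→7260 …(+1); best=960 via (B,hash)
  {AC}: card=960; try (A,hash)→720, (C,merge)→1280, (A,merge)→1360, (C,hash)→1760, (C,nl)→4840, (A,nl)→4920; best=720 via (A,hash)
  {CD}: card=60; try (D,hash)→440, (C,merge)→1100, (D,merge)→1200, (C,hash)→1720, (C,nl)→2420, (D,nl)→2520; best=440 via (D,hash)
  {ABC}: card=28800; try (B,hash)→2400, (A,hash)→5040, (B,merge)→11700, (B,nl_idx)→35280, (A,merge)→48040, (B,nl)→58320 …(+1); best=2400 via (B,hash)
  {BCD}: card=1800; try (B,hash)→1220, (B,merge)→1280, (B,nl_idx)→2600, (B,nl)→4040, (D,hash)→4760, (D,merge)→47880 …(+1); best=1220 via (B,hash)
  {ACD}: card=480; try (A,hash)→980, (A,merge)→1140, (D,hash)→1880, (A,nl)→2840, (D,merge)→11400, (D,nl)→19920; best=980 via (A,hash)
  {ABCD}: card=14400; try (B,hash)→2180, (A,hash)→3500, (B,merge)→6200, (B,nl_idx)→18260, (A,merge)→23100, (B,nl)→29780 …(+4); best=2180 via (B,hash)

2180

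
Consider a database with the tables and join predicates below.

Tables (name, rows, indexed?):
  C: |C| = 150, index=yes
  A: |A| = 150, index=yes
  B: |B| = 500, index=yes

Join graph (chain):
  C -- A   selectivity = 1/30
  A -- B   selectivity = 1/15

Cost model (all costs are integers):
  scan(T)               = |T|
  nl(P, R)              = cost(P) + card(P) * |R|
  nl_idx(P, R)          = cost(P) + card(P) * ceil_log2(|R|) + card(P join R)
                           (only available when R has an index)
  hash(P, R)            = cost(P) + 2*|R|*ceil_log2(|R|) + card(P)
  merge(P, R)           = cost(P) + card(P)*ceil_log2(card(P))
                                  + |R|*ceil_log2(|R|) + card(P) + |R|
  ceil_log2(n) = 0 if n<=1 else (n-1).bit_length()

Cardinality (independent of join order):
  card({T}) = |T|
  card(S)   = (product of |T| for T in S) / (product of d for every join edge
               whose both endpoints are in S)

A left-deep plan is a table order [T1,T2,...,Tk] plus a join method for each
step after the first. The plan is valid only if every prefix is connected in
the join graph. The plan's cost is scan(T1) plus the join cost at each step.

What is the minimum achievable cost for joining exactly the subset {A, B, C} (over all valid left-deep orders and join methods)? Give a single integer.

10800

Selinger DP over subsets of {A,B,C}:
  {C}: scan cost=150, card=150
  {A}: scan cost=150, card=150
  {B}: scan cost=500, card=500
  {AC}: card=750; try (C,nl_idx)→2100, (A,nl_idx)→2100, (C,hash)→2700, (A,hash)→2700, (C,merge)→2850, (A,merge)→2850 …(+2); best=2100 via (C,nl_idx)
  {AB}: card=5000; try (A,hash)→3400, (B,merge)→6500, (B,nl_idx)→6500, (A,merge)→6850, (B,hash)→9300, (A,nl_idx)→9500 …(+2); best=3400 via (A,hash)
  {ABC}: card=25000; try (C,hash)→10800, (B,hash)→11850, (B,merge)→15350, (B,nl_idx)→33850, (C,nl_idx)→68400, (C,merge)→74750 …(+2); best=10800 via (C,hash)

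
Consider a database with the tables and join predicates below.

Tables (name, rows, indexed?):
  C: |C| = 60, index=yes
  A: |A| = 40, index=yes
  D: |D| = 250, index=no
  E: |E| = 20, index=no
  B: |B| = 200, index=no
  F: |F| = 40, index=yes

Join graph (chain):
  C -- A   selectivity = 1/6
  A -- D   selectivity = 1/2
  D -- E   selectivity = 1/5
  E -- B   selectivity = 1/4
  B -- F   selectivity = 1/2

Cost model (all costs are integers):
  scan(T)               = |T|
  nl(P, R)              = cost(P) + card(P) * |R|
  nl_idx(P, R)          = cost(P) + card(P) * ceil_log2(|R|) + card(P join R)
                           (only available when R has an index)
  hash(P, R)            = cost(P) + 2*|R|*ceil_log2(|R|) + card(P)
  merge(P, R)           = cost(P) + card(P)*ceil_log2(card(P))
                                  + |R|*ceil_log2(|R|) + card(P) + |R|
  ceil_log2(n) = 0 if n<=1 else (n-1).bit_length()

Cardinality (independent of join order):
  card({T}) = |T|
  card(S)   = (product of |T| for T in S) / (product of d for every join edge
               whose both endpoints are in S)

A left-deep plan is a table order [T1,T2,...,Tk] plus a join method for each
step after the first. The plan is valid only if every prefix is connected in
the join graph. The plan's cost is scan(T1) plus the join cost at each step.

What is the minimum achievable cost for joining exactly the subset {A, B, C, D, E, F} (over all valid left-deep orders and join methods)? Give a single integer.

Selinger DP over subsets of {A,B,C,D,E,F}:
  {C}: scan cost=60, card=60
  {A}: scan cost=40, card=40
  {D}: scan cost=250, card=250
  {E}: scan cost=20, card=20
  {B}: scan cost=200, card=200
  {F}: scan cost=40, card=40
  {AC}: card=400; try (A,hash)→600, (C,nl_idx)→680, (C,merge)→740, (A,merge)→760, (C,hash)→800, (A,nl_idx)→820 …(+2); best=600 via (A,hash)
  {AD}: card=5000; try (A,hash)→980, (D,merge)→2570, (A,merge)→2780, (D,hash)→4080, (A,nl_idx)→6750, (D,nl)→10040 …(+1); best=980 via (A,hash)
  {DE}: card=1000; try (E,hash)→700, (D,merge)→2390, (E,merge)→2620, (D,hash)→4040, (D,nl)→5020, (E,nl)→5250; best=700 via (E,hash)
  {BE}: card=1000; try (E,hash)→600, (B,merge)→1940, (E,merge)→2120, (B,hash)→3240, (B,nl)→4020, (E,nl)→4200; best=600 via (E,hash)
  {BF}: card=4000; try (F,hash)→880, (B,merge)→2120, (F,merge)→2280, (B,hash)→3280, (F,nl_idx)→5400, (B,nl)→8040 …(+1); best=880 via (F,hash)
  {ACD}: card=50000; try (D,hash)→5000, (C,hash)→6700, (D,merge)→6850, (C,merge)→71400, (C,nl_idx)→80980, (D,nl)→100600 …(+1); best=5000 via (D,hash)
  {ADE}: card=20000; try (A,hash)→2180, (E,hash)→6180, (A,merge)→11980, (A,nl_idx)→26700, (A,nl)→40700, (E,merge)→71100 …(+1); best=2180 via (A,hash)
  {BDE}: card=50000; try (B,hash)→4900, (D,hash)→5600, (B,merge)→13500, (D,merge)→13850, (B,nl)→200700, (D,nl)→250600; best=4900 via (B,hash)
  {BEF}: card=20000; try (F,hash)→2080, (E,hash)→5080, (F,merge)→11880, (F,nl_idx)→26600, (F,nl)→40600, (E,merge)→53000 …(+1); best=2080 via (F,hash)
  {ACDE}: card=200000; try (C,hash)→22900, (E,hash)→55200, (C,nl_idx)→322180, (C,merge)→322600, (E,merge)→855120, (E,nl)→1005000 …(+1); best=22900 via (C,hash)
  {ABDE}: card=1000000; try (B,hash)→25380, (A,hash)→55380, (B,merge)→323980, (A,merge)→855180, (A,nl_idx)→1304900, (A,nl)→2004900 …(+1); best=25380 via (B,hash)
  {BDEF}: card=1000000; try (D,hash)→26080, (F,hash)→55380, (D,merge)→324330, (F,merge)→855180, (F,nl_idx)→1304900, (F,nl)→2004900 …(+1); best=26080 via (D,hash)
  {ABCDE}: card=10000000; try (B,hash)→226100, (C,hash)→1026100, (B,merge)→3824700, (C,nl_idx)→16025380, (C,merge)→21025800, (B,nl)→40022900 …(+1); best=226100 via (B,hash)
  {ABDEF}: card=20000000; try (F,hash)→1025860, (A,hash)→1026560, (F,merge)→21025660, (A,merge)→21026360, (F,nl_idx)→26025380, (A,nl_idx)→26026080 …(+2); best=1025860 via (F,hash)
  {ABCDEF}: card=200000000; try (F,hash)→10226580, (C,hash)→21026580, (F,merge)→250226380, (F,nl_idx)→260226100, (C,nl_idx)→321025860, (F,nl)→400226100 …(+2); best=10226580 via (F,hash)

10226580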